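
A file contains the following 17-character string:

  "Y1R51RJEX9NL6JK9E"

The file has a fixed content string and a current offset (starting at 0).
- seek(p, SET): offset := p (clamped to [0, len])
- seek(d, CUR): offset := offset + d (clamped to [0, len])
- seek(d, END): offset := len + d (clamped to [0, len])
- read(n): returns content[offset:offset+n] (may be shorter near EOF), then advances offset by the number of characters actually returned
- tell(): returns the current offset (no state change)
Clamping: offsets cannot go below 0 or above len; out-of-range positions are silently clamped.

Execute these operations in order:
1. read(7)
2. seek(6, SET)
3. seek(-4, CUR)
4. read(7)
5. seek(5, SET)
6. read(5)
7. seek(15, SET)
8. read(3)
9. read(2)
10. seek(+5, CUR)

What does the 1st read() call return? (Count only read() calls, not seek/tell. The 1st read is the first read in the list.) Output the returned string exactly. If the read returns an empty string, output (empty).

Answer: Y1R51RJ

Derivation:
After 1 (read(7)): returned 'Y1R51RJ', offset=7
After 2 (seek(6, SET)): offset=6
After 3 (seek(-4, CUR)): offset=2
After 4 (read(7)): returned 'R51RJEX', offset=9
After 5 (seek(5, SET)): offset=5
After 6 (read(5)): returned 'RJEX9', offset=10
After 7 (seek(15, SET)): offset=15
After 8 (read(3)): returned '9E', offset=17
After 9 (read(2)): returned '', offset=17
After 10 (seek(+5, CUR)): offset=17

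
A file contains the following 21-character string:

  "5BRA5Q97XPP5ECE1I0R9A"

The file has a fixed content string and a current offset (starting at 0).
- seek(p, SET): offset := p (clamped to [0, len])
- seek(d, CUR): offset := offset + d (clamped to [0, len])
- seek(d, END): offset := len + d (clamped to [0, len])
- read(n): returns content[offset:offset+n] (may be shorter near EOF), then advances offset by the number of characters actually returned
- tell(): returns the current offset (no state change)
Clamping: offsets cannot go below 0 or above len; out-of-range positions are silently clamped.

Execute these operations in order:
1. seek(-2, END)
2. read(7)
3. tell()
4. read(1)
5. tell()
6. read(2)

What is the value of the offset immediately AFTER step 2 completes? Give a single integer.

Answer: 21

Derivation:
After 1 (seek(-2, END)): offset=19
After 2 (read(7)): returned '9A', offset=21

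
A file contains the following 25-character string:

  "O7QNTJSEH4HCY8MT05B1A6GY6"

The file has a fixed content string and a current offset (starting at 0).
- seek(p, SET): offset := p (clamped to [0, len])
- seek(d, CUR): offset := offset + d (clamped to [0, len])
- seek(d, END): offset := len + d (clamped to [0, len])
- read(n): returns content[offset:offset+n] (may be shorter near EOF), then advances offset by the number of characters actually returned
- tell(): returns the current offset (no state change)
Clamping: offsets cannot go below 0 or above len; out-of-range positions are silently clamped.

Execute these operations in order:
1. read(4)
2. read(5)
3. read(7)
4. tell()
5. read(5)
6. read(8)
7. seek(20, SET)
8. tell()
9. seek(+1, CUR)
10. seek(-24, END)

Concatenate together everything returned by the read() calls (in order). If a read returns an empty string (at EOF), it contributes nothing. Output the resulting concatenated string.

Answer: O7QNTJSEH4HCY8MT05B1A6GY6

Derivation:
After 1 (read(4)): returned 'O7QN', offset=4
After 2 (read(5)): returned 'TJSEH', offset=9
After 3 (read(7)): returned '4HCY8MT', offset=16
After 4 (tell()): offset=16
After 5 (read(5)): returned '05B1A', offset=21
After 6 (read(8)): returned '6GY6', offset=25
After 7 (seek(20, SET)): offset=20
After 8 (tell()): offset=20
After 9 (seek(+1, CUR)): offset=21
After 10 (seek(-24, END)): offset=1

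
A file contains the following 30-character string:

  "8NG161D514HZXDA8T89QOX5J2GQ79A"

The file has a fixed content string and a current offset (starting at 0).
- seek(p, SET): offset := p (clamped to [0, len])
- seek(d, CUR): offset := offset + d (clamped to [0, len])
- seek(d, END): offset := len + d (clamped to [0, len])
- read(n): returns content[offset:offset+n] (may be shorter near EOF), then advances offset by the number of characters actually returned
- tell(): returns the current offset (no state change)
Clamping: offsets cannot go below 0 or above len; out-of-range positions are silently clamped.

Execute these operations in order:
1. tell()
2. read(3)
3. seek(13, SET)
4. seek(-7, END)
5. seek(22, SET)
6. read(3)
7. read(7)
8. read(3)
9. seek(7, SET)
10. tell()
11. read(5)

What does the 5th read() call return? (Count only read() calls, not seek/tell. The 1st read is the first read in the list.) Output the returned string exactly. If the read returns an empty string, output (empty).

Answer: 514HZ

Derivation:
After 1 (tell()): offset=0
After 2 (read(3)): returned '8NG', offset=3
After 3 (seek(13, SET)): offset=13
After 4 (seek(-7, END)): offset=23
After 5 (seek(22, SET)): offset=22
After 6 (read(3)): returned '5J2', offset=25
After 7 (read(7)): returned 'GQ79A', offset=30
After 8 (read(3)): returned '', offset=30
After 9 (seek(7, SET)): offset=7
After 10 (tell()): offset=7
After 11 (read(5)): returned '514HZ', offset=12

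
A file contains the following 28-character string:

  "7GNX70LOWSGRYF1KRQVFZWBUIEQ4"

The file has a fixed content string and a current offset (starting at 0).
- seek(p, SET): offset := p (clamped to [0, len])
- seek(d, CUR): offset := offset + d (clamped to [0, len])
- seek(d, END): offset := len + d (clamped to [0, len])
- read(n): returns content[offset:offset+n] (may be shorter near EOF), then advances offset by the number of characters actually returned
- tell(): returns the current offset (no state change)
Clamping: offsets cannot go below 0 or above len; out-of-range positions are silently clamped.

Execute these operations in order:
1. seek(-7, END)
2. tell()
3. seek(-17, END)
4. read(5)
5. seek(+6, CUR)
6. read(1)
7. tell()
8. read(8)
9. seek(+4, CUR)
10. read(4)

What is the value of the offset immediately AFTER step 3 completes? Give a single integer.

Answer: 11

Derivation:
After 1 (seek(-7, END)): offset=21
After 2 (tell()): offset=21
After 3 (seek(-17, END)): offset=11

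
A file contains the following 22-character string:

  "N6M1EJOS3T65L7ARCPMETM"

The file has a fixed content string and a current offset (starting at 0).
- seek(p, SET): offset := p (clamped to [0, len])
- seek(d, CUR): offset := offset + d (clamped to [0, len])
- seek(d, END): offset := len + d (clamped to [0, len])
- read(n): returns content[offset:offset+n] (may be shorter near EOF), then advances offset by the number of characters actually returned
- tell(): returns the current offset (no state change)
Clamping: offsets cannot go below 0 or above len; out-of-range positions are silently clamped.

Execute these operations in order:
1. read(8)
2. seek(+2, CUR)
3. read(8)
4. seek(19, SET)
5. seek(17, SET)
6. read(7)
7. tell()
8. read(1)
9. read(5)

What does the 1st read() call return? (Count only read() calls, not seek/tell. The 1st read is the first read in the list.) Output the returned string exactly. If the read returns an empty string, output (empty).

Answer: N6M1EJOS

Derivation:
After 1 (read(8)): returned 'N6M1EJOS', offset=8
After 2 (seek(+2, CUR)): offset=10
After 3 (read(8)): returned '65L7ARCP', offset=18
After 4 (seek(19, SET)): offset=19
After 5 (seek(17, SET)): offset=17
After 6 (read(7)): returned 'PMETM', offset=22
After 7 (tell()): offset=22
After 8 (read(1)): returned '', offset=22
After 9 (read(5)): returned '', offset=22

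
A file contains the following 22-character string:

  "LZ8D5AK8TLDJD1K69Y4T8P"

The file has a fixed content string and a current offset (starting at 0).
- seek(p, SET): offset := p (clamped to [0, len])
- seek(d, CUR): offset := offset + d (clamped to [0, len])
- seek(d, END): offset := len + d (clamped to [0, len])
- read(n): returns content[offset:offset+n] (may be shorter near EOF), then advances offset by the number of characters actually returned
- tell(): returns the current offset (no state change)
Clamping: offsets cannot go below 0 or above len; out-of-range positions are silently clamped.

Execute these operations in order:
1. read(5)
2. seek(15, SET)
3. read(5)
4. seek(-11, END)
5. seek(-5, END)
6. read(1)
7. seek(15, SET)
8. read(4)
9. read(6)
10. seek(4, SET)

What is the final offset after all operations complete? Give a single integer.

Answer: 4

Derivation:
After 1 (read(5)): returned 'LZ8D5', offset=5
After 2 (seek(15, SET)): offset=15
After 3 (read(5)): returned '69Y4T', offset=20
After 4 (seek(-11, END)): offset=11
After 5 (seek(-5, END)): offset=17
After 6 (read(1)): returned 'Y', offset=18
After 7 (seek(15, SET)): offset=15
After 8 (read(4)): returned '69Y4', offset=19
After 9 (read(6)): returned 'T8P', offset=22
After 10 (seek(4, SET)): offset=4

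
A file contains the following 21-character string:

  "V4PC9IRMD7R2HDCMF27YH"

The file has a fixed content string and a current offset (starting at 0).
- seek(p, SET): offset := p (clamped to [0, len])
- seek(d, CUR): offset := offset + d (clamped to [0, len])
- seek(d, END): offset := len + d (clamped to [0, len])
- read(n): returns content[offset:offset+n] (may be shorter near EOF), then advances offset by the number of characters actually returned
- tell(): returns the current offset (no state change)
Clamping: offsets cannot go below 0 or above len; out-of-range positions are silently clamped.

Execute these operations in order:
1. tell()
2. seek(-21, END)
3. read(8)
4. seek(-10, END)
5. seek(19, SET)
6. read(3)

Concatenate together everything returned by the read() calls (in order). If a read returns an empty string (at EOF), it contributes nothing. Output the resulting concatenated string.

Answer: V4PC9IRMYH

Derivation:
After 1 (tell()): offset=0
After 2 (seek(-21, END)): offset=0
After 3 (read(8)): returned 'V4PC9IRM', offset=8
After 4 (seek(-10, END)): offset=11
After 5 (seek(19, SET)): offset=19
After 6 (read(3)): returned 'YH', offset=21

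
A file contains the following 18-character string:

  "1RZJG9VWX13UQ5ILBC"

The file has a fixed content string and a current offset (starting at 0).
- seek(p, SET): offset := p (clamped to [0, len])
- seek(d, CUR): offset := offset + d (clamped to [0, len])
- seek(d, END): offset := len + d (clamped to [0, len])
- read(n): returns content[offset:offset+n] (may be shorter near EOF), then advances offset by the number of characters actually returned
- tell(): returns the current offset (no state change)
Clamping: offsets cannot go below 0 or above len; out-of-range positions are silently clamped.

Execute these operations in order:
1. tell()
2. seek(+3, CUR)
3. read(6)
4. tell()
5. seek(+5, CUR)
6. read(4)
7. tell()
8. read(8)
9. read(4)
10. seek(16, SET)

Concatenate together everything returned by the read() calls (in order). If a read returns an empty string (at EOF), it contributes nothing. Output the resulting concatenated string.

After 1 (tell()): offset=0
After 2 (seek(+3, CUR)): offset=3
After 3 (read(6)): returned 'JG9VWX', offset=9
After 4 (tell()): offset=9
After 5 (seek(+5, CUR)): offset=14
After 6 (read(4)): returned 'ILBC', offset=18
After 7 (tell()): offset=18
After 8 (read(8)): returned '', offset=18
After 9 (read(4)): returned '', offset=18
After 10 (seek(16, SET)): offset=16

Answer: JG9VWXILBC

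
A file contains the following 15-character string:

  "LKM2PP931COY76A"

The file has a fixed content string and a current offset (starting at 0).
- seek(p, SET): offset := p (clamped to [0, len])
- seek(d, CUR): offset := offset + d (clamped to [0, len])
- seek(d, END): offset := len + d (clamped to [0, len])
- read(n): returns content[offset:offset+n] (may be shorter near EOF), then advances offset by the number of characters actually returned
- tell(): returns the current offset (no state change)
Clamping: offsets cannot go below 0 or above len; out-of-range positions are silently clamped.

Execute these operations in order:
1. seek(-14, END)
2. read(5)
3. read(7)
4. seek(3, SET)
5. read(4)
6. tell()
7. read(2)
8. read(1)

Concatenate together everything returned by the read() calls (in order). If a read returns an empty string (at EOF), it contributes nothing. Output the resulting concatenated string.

After 1 (seek(-14, END)): offset=1
After 2 (read(5)): returned 'KM2PP', offset=6
After 3 (read(7)): returned '931COY7', offset=13
After 4 (seek(3, SET)): offset=3
After 5 (read(4)): returned '2PP9', offset=7
After 6 (tell()): offset=7
After 7 (read(2)): returned '31', offset=9
After 8 (read(1)): returned 'C', offset=10

Answer: KM2PP931COY72PP931C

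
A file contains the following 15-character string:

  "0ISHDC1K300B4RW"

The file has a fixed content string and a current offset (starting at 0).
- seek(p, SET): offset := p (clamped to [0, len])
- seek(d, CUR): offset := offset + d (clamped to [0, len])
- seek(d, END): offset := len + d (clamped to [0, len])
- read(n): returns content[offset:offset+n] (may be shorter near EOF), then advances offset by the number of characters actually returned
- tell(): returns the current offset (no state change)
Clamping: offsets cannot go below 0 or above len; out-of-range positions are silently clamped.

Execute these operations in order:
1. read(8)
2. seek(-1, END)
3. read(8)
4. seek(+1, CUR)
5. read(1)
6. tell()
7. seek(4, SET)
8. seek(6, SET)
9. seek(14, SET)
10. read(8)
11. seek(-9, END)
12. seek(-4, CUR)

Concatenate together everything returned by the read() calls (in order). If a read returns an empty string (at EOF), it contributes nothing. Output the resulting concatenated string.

After 1 (read(8)): returned '0ISHDC1K', offset=8
After 2 (seek(-1, END)): offset=14
After 3 (read(8)): returned 'W', offset=15
After 4 (seek(+1, CUR)): offset=15
After 5 (read(1)): returned '', offset=15
After 6 (tell()): offset=15
After 7 (seek(4, SET)): offset=4
After 8 (seek(6, SET)): offset=6
After 9 (seek(14, SET)): offset=14
After 10 (read(8)): returned 'W', offset=15
After 11 (seek(-9, END)): offset=6
After 12 (seek(-4, CUR)): offset=2

Answer: 0ISHDC1KWW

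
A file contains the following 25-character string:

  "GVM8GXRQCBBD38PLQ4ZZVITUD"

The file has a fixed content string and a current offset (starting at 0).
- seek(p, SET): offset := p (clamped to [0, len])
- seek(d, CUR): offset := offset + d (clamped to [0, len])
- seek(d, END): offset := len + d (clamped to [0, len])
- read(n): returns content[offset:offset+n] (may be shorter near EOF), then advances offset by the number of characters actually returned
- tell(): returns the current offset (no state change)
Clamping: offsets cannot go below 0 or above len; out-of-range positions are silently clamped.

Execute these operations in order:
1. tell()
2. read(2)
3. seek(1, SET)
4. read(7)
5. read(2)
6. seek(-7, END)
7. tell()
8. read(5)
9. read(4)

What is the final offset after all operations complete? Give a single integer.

Answer: 25

Derivation:
After 1 (tell()): offset=0
After 2 (read(2)): returned 'GV', offset=2
After 3 (seek(1, SET)): offset=1
After 4 (read(7)): returned 'VM8GXRQ', offset=8
After 5 (read(2)): returned 'CB', offset=10
After 6 (seek(-7, END)): offset=18
After 7 (tell()): offset=18
After 8 (read(5)): returned 'ZZVIT', offset=23
After 9 (read(4)): returned 'UD', offset=25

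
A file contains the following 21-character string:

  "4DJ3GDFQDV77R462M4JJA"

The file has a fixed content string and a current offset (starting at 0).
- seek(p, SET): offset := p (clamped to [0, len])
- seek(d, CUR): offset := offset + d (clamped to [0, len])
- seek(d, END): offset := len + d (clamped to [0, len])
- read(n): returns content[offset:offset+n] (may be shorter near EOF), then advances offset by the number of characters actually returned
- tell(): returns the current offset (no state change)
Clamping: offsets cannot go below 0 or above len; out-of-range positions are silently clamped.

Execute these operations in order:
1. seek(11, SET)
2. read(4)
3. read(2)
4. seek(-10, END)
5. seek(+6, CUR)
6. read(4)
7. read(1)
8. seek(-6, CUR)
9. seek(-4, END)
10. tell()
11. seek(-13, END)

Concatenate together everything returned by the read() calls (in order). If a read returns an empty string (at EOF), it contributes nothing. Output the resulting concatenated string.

Answer: 7R462M4JJA

Derivation:
After 1 (seek(11, SET)): offset=11
After 2 (read(4)): returned '7R46', offset=15
After 3 (read(2)): returned '2M', offset=17
After 4 (seek(-10, END)): offset=11
After 5 (seek(+6, CUR)): offset=17
After 6 (read(4)): returned '4JJA', offset=21
After 7 (read(1)): returned '', offset=21
After 8 (seek(-6, CUR)): offset=15
After 9 (seek(-4, END)): offset=17
After 10 (tell()): offset=17
After 11 (seek(-13, END)): offset=8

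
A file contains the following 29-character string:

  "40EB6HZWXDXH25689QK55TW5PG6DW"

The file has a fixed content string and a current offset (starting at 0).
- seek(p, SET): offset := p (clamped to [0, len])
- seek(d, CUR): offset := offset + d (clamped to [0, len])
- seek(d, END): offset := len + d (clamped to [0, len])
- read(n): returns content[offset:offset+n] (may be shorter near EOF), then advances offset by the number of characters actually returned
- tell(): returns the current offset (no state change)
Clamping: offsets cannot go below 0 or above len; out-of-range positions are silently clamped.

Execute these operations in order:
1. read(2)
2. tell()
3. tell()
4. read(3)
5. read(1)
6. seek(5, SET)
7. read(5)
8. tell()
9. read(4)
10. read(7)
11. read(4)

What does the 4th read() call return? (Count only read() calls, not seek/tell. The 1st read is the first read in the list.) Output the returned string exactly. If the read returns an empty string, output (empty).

Answer: HZWXD

Derivation:
After 1 (read(2)): returned '40', offset=2
After 2 (tell()): offset=2
After 3 (tell()): offset=2
After 4 (read(3)): returned 'EB6', offset=5
After 5 (read(1)): returned 'H', offset=6
After 6 (seek(5, SET)): offset=5
After 7 (read(5)): returned 'HZWXD', offset=10
After 8 (tell()): offset=10
After 9 (read(4)): returned 'XH25', offset=14
After 10 (read(7)): returned '689QK55', offset=21
After 11 (read(4)): returned 'TW5P', offset=25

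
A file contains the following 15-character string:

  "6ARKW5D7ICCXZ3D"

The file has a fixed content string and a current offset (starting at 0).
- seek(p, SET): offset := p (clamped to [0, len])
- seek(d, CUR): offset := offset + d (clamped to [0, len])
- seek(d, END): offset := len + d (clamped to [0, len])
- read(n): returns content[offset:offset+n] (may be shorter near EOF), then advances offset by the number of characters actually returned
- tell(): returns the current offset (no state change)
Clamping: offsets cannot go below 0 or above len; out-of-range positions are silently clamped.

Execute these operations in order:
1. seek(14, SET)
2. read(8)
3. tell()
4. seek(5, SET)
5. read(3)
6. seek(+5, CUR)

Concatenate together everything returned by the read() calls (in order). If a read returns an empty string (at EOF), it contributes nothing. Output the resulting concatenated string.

Answer: D5D7

Derivation:
After 1 (seek(14, SET)): offset=14
After 2 (read(8)): returned 'D', offset=15
After 3 (tell()): offset=15
After 4 (seek(5, SET)): offset=5
After 5 (read(3)): returned '5D7', offset=8
After 6 (seek(+5, CUR)): offset=13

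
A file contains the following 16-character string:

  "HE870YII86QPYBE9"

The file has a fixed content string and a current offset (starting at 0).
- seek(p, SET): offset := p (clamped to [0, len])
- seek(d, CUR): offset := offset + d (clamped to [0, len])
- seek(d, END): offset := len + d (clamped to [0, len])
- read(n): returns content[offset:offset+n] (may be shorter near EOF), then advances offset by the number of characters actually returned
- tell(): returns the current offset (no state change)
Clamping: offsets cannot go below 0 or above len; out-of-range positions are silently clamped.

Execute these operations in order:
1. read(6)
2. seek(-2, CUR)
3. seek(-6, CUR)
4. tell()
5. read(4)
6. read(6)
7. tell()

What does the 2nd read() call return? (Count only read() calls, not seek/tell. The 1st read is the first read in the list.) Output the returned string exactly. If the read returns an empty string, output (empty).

Answer: HE87

Derivation:
After 1 (read(6)): returned 'HE870Y', offset=6
After 2 (seek(-2, CUR)): offset=4
After 3 (seek(-6, CUR)): offset=0
After 4 (tell()): offset=0
After 5 (read(4)): returned 'HE87', offset=4
After 6 (read(6)): returned '0YII86', offset=10
After 7 (tell()): offset=10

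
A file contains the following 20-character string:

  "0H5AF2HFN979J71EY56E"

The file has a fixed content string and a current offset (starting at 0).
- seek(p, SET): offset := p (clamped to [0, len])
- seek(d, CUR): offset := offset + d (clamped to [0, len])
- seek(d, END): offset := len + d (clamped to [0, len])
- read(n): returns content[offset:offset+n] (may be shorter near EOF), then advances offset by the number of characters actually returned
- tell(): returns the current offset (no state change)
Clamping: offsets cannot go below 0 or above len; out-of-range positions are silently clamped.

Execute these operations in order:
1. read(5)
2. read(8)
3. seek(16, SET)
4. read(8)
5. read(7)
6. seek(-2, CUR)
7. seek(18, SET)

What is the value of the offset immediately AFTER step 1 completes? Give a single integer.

Answer: 5

Derivation:
After 1 (read(5)): returned '0H5AF', offset=5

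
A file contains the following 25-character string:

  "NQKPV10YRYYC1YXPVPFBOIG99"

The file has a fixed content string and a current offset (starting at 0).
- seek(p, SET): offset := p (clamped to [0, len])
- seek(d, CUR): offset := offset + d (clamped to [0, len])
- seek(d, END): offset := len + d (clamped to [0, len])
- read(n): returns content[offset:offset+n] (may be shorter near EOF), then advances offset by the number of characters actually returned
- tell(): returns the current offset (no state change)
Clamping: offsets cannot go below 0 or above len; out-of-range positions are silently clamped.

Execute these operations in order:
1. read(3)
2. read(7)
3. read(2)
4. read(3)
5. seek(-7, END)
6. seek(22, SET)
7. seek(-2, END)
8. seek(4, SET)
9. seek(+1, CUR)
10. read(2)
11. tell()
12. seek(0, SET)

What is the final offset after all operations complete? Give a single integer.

Answer: 0

Derivation:
After 1 (read(3)): returned 'NQK', offset=3
After 2 (read(7)): returned 'PV10YRY', offset=10
After 3 (read(2)): returned 'YC', offset=12
After 4 (read(3)): returned '1YX', offset=15
After 5 (seek(-7, END)): offset=18
After 6 (seek(22, SET)): offset=22
After 7 (seek(-2, END)): offset=23
After 8 (seek(4, SET)): offset=4
After 9 (seek(+1, CUR)): offset=5
After 10 (read(2)): returned '10', offset=7
After 11 (tell()): offset=7
After 12 (seek(0, SET)): offset=0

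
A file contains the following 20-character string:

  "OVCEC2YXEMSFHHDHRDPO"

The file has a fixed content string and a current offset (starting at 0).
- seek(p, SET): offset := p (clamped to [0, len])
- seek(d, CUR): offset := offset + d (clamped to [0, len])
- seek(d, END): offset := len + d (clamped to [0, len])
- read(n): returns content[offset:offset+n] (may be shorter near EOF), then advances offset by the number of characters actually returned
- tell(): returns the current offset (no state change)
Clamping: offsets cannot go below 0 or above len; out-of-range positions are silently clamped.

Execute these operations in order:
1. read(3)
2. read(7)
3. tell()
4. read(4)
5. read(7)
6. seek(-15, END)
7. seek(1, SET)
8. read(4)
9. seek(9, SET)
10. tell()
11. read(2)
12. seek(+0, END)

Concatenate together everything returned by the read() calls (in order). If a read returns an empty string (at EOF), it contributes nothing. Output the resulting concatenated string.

After 1 (read(3)): returned 'OVC', offset=3
After 2 (read(7)): returned 'EC2YXEM', offset=10
After 3 (tell()): offset=10
After 4 (read(4)): returned 'SFHH', offset=14
After 5 (read(7)): returned 'DHRDPO', offset=20
After 6 (seek(-15, END)): offset=5
After 7 (seek(1, SET)): offset=1
After 8 (read(4)): returned 'VCEC', offset=5
After 9 (seek(9, SET)): offset=9
After 10 (tell()): offset=9
After 11 (read(2)): returned 'MS', offset=11
After 12 (seek(+0, END)): offset=20

Answer: OVCEC2YXEMSFHHDHRDPOVCECMS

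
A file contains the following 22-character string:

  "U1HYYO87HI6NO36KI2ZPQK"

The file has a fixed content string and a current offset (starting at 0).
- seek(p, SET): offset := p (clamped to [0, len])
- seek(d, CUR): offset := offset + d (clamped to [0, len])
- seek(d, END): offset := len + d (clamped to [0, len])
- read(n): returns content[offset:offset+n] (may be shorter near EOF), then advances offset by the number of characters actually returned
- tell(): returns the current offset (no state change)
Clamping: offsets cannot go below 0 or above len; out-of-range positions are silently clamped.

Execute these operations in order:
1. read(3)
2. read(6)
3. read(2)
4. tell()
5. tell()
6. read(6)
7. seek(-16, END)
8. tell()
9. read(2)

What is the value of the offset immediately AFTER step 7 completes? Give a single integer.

Answer: 6

Derivation:
After 1 (read(3)): returned 'U1H', offset=3
After 2 (read(6)): returned 'YYO87H', offset=9
After 3 (read(2)): returned 'I6', offset=11
After 4 (tell()): offset=11
After 5 (tell()): offset=11
After 6 (read(6)): returned 'NO36KI', offset=17
After 7 (seek(-16, END)): offset=6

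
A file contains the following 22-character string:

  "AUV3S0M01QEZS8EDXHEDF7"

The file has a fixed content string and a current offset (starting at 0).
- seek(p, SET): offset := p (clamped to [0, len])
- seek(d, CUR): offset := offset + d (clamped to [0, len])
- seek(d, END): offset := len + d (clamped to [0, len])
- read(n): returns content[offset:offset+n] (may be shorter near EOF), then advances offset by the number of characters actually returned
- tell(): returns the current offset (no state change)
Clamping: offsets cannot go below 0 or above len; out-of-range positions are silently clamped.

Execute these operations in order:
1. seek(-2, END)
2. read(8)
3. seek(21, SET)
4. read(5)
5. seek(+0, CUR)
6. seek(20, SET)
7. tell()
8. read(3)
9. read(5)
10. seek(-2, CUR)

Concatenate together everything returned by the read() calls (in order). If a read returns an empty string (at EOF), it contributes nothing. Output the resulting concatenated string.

Answer: F77F7

Derivation:
After 1 (seek(-2, END)): offset=20
After 2 (read(8)): returned 'F7', offset=22
After 3 (seek(21, SET)): offset=21
After 4 (read(5)): returned '7', offset=22
After 5 (seek(+0, CUR)): offset=22
After 6 (seek(20, SET)): offset=20
After 7 (tell()): offset=20
After 8 (read(3)): returned 'F7', offset=22
After 9 (read(5)): returned '', offset=22
After 10 (seek(-2, CUR)): offset=20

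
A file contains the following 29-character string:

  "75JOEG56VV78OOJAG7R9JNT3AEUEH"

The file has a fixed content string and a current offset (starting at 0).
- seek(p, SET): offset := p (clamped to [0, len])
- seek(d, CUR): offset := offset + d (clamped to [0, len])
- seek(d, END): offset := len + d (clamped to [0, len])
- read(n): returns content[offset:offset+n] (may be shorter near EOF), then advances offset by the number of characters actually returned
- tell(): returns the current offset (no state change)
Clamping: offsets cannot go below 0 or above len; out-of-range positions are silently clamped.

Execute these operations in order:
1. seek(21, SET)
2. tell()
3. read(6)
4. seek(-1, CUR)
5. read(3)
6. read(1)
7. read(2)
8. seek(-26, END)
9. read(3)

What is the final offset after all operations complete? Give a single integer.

After 1 (seek(21, SET)): offset=21
After 2 (tell()): offset=21
After 3 (read(6)): returned 'NT3AEU', offset=27
After 4 (seek(-1, CUR)): offset=26
After 5 (read(3)): returned 'UEH', offset=29
After 6 (read(1)): returned '', offset=29
After 7 (read(2)): returned '', offset=29
After 8 (seek(-26, END)): offset=3
After 9 (read(3)): returned 'OEG', offset=6

Answer: 6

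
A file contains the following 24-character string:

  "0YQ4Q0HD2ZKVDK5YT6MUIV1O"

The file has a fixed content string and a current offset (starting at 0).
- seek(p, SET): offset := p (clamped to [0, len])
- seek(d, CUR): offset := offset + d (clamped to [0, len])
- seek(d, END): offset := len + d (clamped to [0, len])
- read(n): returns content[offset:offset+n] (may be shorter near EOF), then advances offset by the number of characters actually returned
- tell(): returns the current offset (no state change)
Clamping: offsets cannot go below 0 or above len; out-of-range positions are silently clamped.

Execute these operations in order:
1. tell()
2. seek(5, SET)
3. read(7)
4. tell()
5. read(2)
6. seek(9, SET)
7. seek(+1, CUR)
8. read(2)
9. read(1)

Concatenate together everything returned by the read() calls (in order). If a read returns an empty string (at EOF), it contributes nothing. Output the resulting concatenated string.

After 1 (tell()): offset=0
After 2 (seek(5, SET)): offset=5
After 3 (read(7)): returned '0HD2ZKV', offset=12
After 4 (tell()): offset=12
After 5 (read(2)): returned 'DK', offset=14
After 6 (seek(9, SET)): offset=9
After 7 (seek(+1, CUR)): offset=10
After 8 (read(2)): returned 'KV', offset=12
After 9 (read(1)): returned 'D', offset=13

Answer: 0HD2ZKVDKKVD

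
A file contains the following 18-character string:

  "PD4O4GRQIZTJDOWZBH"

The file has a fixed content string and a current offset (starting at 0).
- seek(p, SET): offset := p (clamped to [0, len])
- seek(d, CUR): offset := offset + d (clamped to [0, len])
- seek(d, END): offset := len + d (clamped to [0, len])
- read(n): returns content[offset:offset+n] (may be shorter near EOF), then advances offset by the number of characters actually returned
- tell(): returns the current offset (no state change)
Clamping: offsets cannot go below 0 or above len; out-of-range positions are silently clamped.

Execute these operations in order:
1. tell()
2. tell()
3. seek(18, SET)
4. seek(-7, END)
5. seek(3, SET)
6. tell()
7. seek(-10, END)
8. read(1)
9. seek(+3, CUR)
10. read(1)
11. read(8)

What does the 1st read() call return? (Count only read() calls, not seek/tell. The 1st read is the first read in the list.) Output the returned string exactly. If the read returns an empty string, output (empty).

Answer: I

Derivation:
After 1 (tell()): offset=0
After 2 (tell()): offset=0
After 3 (seek(18, SET)): offset=18
After 4 (seek(-7, END)): offset=11
After 5 (seek(3, SET)): offset=3
After 6 (tell()): offset=3
After 7 (seek(-10, END)): offset=8
After 8 (read(1)): returned 'I', offset=9
After 9 (seek(+3, CUR)): offset=12
After 10 (read(1)): returned 'D', offset=13
After 11 (read(8)): returned 'OWZBH', offset=18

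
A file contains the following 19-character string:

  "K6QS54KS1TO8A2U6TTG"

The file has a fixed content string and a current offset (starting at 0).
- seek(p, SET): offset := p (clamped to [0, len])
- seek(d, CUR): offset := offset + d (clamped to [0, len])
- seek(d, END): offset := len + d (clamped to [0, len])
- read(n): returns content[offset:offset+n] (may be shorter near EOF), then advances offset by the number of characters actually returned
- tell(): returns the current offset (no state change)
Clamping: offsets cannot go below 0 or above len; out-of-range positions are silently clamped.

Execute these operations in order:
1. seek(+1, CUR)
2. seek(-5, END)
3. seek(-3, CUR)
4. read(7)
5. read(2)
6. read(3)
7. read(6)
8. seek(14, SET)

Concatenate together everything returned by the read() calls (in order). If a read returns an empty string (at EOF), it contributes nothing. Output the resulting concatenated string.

Answer: 8A2U6TTG

Derivation:
After 1 (seek(+1, CUR)): offset=1
After 2 (seek(-5, END)): offset=14
After 3 (seek(-3, CUR)): offset=11
After 4 (read(7)): returned '8A2U6TT', offset=18
After 5 (read(2)): returned 'G', offset=19
After 6 (read(3)): returned '', offset=19
After 7 (read(6)): returned '', offset=19
After 8 (seek(14, SET)): offset=14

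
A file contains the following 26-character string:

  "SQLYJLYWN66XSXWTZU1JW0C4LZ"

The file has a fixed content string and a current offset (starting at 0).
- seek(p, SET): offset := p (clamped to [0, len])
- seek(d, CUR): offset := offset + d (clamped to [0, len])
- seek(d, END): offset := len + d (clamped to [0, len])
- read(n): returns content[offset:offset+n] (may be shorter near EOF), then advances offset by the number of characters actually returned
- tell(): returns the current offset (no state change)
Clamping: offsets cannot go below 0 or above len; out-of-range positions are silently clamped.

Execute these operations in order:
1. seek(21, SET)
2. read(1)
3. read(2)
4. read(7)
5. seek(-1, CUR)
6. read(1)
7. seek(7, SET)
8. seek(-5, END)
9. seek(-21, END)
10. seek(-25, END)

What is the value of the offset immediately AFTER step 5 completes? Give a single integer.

After 1 (seek(21, SET)): offset=21
After 2 (read(1)): returned '0', offset=22
After 3 (read(2)): returned 'C4', offset=24
After 4 (read(7)): returned 'LZ', offset=26
After 5 (seek(-1, CUR)): offset=25

Answer: 25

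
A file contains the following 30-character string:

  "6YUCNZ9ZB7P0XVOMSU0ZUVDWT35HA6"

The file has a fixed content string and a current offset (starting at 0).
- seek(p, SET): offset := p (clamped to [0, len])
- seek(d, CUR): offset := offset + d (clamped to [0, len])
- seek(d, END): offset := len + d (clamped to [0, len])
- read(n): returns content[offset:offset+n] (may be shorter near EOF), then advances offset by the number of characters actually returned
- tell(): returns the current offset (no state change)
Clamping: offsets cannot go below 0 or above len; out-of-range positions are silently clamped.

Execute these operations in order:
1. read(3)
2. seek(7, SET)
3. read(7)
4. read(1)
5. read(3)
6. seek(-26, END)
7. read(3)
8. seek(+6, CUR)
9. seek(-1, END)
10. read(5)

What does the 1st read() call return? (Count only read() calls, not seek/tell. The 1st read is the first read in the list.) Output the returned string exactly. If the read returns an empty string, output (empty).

Answer: 6YU

Derivation:
After 1 (read(3)): returned '6YU', offset=3
After 2 (seek(7, SET)): offset=7
After 3 (read(7)): returned 'ZB7P0XV', offset=14
After 4 (read(1)): returned 'O', offset=15
After 5 (read(3)): returned 'MSU', offset=18
After 6 (seek(-26, END)): offset=4
After 7 (read(3)): returned 'NZ9', offset=7
After 8 (seek(+6, CUR)): offset=13
After 9 (seek(-1, END)): offset=29
After 10 (read(5)): returned '6', offset=30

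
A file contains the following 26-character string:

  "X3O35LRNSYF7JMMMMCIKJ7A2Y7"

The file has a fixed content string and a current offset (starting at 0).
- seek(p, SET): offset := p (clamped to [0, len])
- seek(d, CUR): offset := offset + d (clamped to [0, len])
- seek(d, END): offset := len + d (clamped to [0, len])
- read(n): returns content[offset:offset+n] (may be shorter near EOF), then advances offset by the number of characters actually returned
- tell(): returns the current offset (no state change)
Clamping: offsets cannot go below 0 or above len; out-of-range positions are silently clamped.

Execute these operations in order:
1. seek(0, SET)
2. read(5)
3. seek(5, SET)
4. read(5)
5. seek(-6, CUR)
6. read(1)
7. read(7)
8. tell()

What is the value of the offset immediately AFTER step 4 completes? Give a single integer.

After 1 (seek(0, SET)): offset=0
After 2 (read(5)): returned 'X3O35', offset=5
After 3 (seek(5, SET)): offset=5
After 4 (read(5)): returned 'LRNSY', offset=10

Answer: 10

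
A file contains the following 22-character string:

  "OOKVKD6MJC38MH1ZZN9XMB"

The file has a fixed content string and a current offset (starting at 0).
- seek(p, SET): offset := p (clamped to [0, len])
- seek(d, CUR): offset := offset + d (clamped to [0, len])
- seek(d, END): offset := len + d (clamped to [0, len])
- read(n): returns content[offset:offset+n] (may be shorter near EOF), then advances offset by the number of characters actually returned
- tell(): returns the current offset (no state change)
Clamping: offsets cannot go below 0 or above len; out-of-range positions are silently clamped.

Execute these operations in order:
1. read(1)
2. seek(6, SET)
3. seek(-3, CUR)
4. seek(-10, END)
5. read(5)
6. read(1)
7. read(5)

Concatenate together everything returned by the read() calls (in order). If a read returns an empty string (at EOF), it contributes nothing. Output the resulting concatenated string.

Answer: OMH1ZZN9XMB

Derivation:
After 1 (read(1)): returned 'O', offset=1
After 2 (seek(6, SET)): offset=6
After 3 (seek(-3, CUR)): offset=3
After 4 (seek(-10, END)): offset=12
After 5 (read(5)): returned 'MH1ZZ', offset=17
After 6 (read(1)): returned 'N', offset=18
After 7 (read(5)): returned '9XMB', offset=22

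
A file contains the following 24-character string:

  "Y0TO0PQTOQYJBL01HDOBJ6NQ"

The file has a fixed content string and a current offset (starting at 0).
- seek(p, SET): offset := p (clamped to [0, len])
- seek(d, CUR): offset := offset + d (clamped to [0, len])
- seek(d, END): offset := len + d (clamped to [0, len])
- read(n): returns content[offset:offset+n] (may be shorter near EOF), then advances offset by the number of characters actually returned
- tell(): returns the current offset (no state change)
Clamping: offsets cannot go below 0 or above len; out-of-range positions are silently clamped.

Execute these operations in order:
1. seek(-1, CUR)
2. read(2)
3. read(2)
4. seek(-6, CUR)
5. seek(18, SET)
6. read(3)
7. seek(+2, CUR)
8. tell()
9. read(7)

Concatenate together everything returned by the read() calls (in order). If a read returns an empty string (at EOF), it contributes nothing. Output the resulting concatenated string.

Answer: Y0TOOBJQ

Derivation:
After 1 (seek(-1, CUR)): offset=0
After 2 (read(2)): returned 'Y0', offset=2
After 3 (read(2)): returned 'TO', offset=4
After 4 (seek(-6, CUR)): offset=0
After 5 (seek(18, SET)): offset=18
After 6 (read(3)): returned 'OBJ', offset=21
After 7 (seek(+2, CUR)): offset=23
After 8 (tell()): offset=23
After 9 (read(7)): returned 'Q', offset=24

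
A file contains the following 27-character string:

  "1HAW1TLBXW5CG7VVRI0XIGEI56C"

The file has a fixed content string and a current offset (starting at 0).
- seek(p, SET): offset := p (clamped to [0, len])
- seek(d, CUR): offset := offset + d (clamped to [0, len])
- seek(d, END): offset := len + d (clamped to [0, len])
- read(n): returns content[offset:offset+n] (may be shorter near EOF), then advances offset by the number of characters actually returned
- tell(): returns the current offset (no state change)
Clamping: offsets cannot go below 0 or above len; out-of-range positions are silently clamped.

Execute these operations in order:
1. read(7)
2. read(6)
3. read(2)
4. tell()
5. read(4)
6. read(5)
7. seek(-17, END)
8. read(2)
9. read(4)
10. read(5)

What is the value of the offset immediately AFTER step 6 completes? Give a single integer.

After 1 (read(7)): returned '1HAW1TL', offset=7
After 2 (read(6)): returned 'BXW5CG', offset=13
After 3 (read(2)): returned '7V', offset=15
After 4 (tell()): offset=15
After 5 (read(4)): returned 'VRI0', offset=19
After 6 (read(5)): returned 'XIGEI', offset=24

Answer: 24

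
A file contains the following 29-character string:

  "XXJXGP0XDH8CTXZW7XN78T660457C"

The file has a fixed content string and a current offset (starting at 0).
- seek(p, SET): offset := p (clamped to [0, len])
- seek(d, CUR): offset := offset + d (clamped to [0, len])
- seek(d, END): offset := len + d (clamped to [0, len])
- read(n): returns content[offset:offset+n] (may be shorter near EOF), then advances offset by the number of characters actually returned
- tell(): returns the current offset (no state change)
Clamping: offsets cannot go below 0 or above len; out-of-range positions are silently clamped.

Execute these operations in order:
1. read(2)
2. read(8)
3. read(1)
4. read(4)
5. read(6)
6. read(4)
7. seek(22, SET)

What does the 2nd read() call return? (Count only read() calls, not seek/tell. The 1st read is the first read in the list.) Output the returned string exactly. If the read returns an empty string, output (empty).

After 1 (read(2)): returned 'XX', offset=2
After 2 (read(8)): returned 'JXGP0XDH', offset=10
After 3 (read(1)): returned '8', offset=11
After 4 (read(4)): returned 'CTXZ', offset=15
After 5 (read(6)): returned 'W7XN78', offset=21
After 6 (read(4)): returned 'T660', offset=25
After 7 (seek(22, SET)): offset=22

Answer: JXGP0XDH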